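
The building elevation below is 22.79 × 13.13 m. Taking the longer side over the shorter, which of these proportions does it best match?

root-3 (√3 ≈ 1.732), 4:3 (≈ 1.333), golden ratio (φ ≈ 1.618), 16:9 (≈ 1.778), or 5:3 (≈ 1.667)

Ratio = 22.79 / 13.13 ≈ 1.736.
Distances: root-3 1.732 (Δ 0.004); 4:3 1.333 (Δ 0.403); golden ratio 1.618 (Δ 0.118); 16:9 1.778 (Δ 0.042); 5:3 1.667 (Δ 0.069).

root-3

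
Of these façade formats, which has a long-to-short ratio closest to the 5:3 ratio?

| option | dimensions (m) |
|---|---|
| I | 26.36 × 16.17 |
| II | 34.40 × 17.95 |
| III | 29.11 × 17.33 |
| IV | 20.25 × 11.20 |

Ratios (long/short): I ≈ 1.630; II ≈ 1.916; III ≈ 1.680; IV ≈ 1.808.
5:3 ≈ 1.667; option III is nearest (Δ 0.013).

III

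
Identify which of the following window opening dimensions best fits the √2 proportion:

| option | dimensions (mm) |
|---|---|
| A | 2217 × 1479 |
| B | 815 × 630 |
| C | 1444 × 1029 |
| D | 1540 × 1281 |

Target root-2 ≈ 1.414.
A: 1.499 (Δ0.085)  B: 1.294 (Δ0.120)  C: 1.403 (Δ0.011)  D: 1.202 (Δ0.212)

C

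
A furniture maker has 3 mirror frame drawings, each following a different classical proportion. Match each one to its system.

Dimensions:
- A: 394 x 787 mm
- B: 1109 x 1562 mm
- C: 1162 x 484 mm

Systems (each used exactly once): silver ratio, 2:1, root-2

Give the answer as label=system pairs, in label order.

A=2:1, B=root-2, C=silver ratio

A = 787/394 ≈ 1.997 → 2:1 (2.000)
B = 1562/1109 ≈ 1.408 → root-2 (1.414)
C = 1162/484 ≈ 2.401 → silver ratio (2.414)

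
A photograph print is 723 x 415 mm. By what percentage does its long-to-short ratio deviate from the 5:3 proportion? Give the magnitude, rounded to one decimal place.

4.5%

Ratio = 723 / 415 ≈ 1.7422.
Ideal 5:3 ≈ 1.6667. |1.7422 − 1.6667| / 1.6667 ≈ 4.53% → 4.5%.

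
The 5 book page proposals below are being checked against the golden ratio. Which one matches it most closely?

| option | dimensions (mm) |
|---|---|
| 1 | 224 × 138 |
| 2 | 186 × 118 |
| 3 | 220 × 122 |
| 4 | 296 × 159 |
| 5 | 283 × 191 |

Target golden ratio ≈ 1.618.
1: 1.623 (Δ0.005)  2: 1.576 (Δ0.042)  3: 1.803 (Δ0.185)  4: 1.862 (Δ0.244)  5: 1.482 (Δ0.136)

1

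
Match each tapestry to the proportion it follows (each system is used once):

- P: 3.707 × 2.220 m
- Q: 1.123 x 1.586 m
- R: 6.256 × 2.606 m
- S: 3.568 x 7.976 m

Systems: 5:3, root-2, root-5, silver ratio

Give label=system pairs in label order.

P=5:3, Q=root-2, R=silver ratio, S=root-5

P = 3.707/2.220 ≈ 1.670 → 5:3 (1.667)
Q = 1.586/1.123 ≈ 1.412 → root-2 (1.414)
R = 6.256/2.606 ≈ 2.401 → silver ratio (2.414)
S = 7.976/3.568 ≈ 2.235 → root-5 (2.236)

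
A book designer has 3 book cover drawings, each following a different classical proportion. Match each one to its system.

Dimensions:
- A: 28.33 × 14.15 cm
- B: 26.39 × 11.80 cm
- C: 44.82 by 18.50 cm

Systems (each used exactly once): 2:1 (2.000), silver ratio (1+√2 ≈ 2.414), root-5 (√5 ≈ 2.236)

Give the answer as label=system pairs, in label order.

A=2:1, B=root-5, C=silver ratio

A = 28.33/14.15 ≈ 2.002 → 2:1 (2.000)
B = 26.39/11.80 ≈ 2.236 → root-5 (2.236)
C = 44.82/18.50 ≈ 2.423 → silver ratio (2.414)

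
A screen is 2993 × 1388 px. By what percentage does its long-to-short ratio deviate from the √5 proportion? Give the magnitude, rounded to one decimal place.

3.6%

Ratio = 2993 / 1388 ≈ 2.1563.
Ideal root-5 ≈ 2.2361. |2.1563 − 2.2361| / 2.2361 ≈ 3.57% → 3.6%.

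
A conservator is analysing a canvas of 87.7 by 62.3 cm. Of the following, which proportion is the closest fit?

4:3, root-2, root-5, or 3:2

root-2

Ratio = 87.7 / 62.3 ≈ 1.408.
Distances: 4:3 1.333 (Δ 0.075); root-2 1.414 (Δ 0.006); root-5 2.236 (Δ 0.828); 3:2 1.500 (Δ 0.092).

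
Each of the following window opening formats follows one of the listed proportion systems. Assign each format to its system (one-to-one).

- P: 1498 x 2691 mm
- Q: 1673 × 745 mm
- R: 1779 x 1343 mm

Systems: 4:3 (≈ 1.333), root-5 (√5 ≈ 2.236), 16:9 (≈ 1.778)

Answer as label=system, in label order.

Ratios: P ≈ 1.796; Q ≈ 2.246; R ≈ 1.325.
Targets: 4:3 ≈ 1.333; root-5 ≈ 2.236; 16:9 ≈ 1.778.

P=16:9, Q=root-5, R=4:3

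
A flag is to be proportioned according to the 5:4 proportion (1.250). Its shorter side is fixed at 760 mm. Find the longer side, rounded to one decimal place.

5:4 = 1.25000.
Longer side = 760 × 1.25000 ≈ 950.000 → 950.0 mm.

950.0 mm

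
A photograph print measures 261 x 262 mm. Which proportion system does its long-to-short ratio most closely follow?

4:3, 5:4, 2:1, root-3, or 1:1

Ratio = 262 / 261 ≈ 1.004.
Distances: 4:3 1.333 (Δ 0.329); 5:4 1.250 (Δ 0.246); 2:1 2.000 (Δ 0.996); root-3 1.732 (Δ 0.728); 1:1 1.000 (Δ 0.004).

1:1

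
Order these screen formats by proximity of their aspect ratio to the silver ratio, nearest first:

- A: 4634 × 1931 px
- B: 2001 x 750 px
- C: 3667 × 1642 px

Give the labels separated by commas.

A: 4634/1931 ≈ 2.400 → |2.400 − 2.414| = 0.014
B: 2001/750 ≈ 2.668 → |2.668 − 2.414| = 0.254
C: 3667/1642 ≈ 2.233 → |2.233 − 2.414| = 0.181

A, C, B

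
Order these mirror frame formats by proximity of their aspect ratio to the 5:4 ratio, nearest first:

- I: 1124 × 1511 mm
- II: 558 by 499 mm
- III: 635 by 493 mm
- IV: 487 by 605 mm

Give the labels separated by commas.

IV, III, I, II

Ratios: I = 1511 / 1124 ≈ 1.344; II = 558 / 499 ≈ 1.118; III = 635 / 493 ≈ 1.288; IV = 605 / 487 ≈ 1.242.
|Δ from 1.250|: I 0.094; II 0.132; III 0.038; IV 0.008.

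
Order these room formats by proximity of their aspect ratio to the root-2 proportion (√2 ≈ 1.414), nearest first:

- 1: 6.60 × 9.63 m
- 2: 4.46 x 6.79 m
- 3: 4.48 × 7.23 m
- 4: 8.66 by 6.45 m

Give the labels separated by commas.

1, 4, 2, 3

1: 9.63/6.60 ≈ 1.459 → |1.459 − 1.414| = 0.045
2: 6.79/4.46 ≈ 1.522 → |1.522 − 1.414| = 0.108
3: 7.23/4.48 ≈ 1.614 → |1.614 − 1.414| = 0.200
4: 8.66/6.45 ≈ 1.343 → |1.343 − 1.414| = 0.071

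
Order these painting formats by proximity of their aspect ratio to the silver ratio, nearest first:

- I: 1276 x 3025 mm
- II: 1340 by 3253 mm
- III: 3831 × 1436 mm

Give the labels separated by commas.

II, I, III

I: 3025/1276 ≈ 2.371 → |2.371 − 2.414| = 0.043
II: 3253/1340 ≈ 2.428 → |2.428 − 2.414| = 0.014
III: 3831/1436 ≈ 2.668 → |2.668 − 2.414| = 0.254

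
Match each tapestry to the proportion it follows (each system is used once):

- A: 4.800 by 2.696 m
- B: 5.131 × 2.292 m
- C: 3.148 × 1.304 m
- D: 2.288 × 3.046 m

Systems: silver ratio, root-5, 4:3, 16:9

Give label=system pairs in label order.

A=16:9, B=root-5, C=silver ratio, D=4:3

Ratios: A ≈ 1.780; B ≈ 2.239; C ≈ 2.414; D ≈ 1.331.
Targets: silver ratio ≈ 2.414; root-5 ≈ 2.236; 4:3 ≈ 1.333; 16:9 ≈ 1.778.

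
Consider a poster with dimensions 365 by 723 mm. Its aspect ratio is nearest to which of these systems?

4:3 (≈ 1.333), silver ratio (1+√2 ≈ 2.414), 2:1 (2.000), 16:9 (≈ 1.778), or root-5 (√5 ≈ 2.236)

Ratio = 723 / 365 ≈ 1.981.
Distances: 4:3 1.333 (Δ 0.648); silver ratio 2.414 (Δ 0.433); 2:1 2.000 (Δ 0.019); 16:9 1.778 (Δ 0.203); root-5 2.236 (Δ 0.255).

2:1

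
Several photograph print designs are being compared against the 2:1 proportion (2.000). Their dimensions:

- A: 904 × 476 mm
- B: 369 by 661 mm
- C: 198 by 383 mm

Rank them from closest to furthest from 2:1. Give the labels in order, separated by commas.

Ratios: A = 904 / 476 ≈ 1.899; B = 661 / 369 ≈ 1.791; C = 383 / 198 ≈ 1.934.
|Δ from 2.000|: A 0.101; B 0.209; C 0.066.

C, A, B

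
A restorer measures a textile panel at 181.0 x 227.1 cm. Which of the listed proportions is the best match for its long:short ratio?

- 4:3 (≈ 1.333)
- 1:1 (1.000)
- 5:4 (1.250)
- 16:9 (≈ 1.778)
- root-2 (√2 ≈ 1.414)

5:4

227.1/181.0 ≈ 1.255. Nearest candidates are 5:4 (1.250, off by 0.005) and 4:3 (1.333, off by 0.078).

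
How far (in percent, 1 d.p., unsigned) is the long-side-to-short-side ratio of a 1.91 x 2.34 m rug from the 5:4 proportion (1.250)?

2.0%

Ratio = 2.34 / 1.91 ≈ 1.2251.
Ideal 5:4 = 1.2500. |1.2251 − 1.2500| / 1.2500 ≈ 1.99% → 2.0%.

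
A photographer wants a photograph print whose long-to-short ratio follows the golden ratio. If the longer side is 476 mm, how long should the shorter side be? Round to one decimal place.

golden ratio ≈ 1.61803.
Shorter side = 476 ÷ 1.61803 ≈ 294.185 → 294.2 mm.

294.2 mm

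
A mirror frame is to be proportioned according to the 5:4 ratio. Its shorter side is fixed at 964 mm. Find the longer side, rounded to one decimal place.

5:4 = 1.25000.
Longer side = 964 × 1.25000 ≈ 1205.000 → 1205.0 mm.

1205.0 mm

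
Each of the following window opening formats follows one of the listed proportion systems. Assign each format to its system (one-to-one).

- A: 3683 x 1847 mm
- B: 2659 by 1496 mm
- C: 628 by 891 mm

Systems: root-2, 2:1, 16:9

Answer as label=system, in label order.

Ratios: A ≈ 1.994; B ≈ 1.777; C ≈ 1.419.
Targets: root-2 ≈ 1.414; 2:1 ≈ 2.000; 16:9 ≈ 1.778.

A=2:1, B=16:9, C=root-2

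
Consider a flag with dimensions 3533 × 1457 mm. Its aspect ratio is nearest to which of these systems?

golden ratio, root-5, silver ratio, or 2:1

3533/1457 ≈ 2.425. Nearest candidates are silver ratio (2.414, off by 0.011) and root-5 (2.236, off by 0.189).

silver ratio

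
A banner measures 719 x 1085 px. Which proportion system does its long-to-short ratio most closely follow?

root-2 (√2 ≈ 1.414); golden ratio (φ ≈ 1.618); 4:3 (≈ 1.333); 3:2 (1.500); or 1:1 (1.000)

3:2

1085/719 ≈ 1.509. Nearest candidates are 3:2 (1.500, off by 0.009) and root-2 (1.414, off by 0.095).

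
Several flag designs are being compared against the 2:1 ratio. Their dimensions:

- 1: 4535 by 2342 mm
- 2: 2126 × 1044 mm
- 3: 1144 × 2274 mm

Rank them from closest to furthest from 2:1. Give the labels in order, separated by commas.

3, 2, 1

1: 4535/2342 ≈ 1.936 → |1.936 − 2.000| = 0.064
2: 2126/1044 ≈ 2.036 → |2.036 − 2.000| = 0.036
3: 2274/1144 ≈ 1.988 → |1.988 − 2.000| = 0.012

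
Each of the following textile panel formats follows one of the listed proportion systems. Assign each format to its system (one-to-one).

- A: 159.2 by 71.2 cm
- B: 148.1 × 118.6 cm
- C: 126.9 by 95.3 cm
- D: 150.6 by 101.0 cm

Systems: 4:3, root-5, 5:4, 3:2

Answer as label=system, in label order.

A=root-5, B=5:4, C=4:3, D=3:2

A = 159.2/71.2 ≈ 2.236 → root-5 (2.236)
B = 148.1/118.6 ≈ 1.249 → 5:4 (1.250)
C = 126.9/95.3 ≈ 1.332 → 4:3 (1.333)
D = 150.6/101.0 ≈ 1.491 → 3:2 (1.500)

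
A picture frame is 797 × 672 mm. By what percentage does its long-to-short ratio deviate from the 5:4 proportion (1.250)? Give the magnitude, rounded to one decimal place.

Ratio = 797 / 672 ≈ 1.1860.
Ideal 5:4 = 1.2500. |1.1860 − 1.2500| / 1.2500 ≈ 5.12% → 5.1%.

5.1%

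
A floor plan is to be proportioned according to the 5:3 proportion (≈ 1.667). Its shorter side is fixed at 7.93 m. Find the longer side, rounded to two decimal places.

13.22 m

5:3 ≈ 1.66667.
Longer side = 7.93 × 1.66667 ≈ 13.2167 → 13.22 m.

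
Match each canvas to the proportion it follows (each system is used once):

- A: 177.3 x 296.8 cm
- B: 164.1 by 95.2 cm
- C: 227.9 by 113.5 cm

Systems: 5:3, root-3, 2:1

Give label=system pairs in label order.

A=5:3, B=root-3, C=2:1

Ratios: A ≈ 1.674; B ≈ 1.724; C ≈ 2.008.
Targets: 5:3 ≈ 1.667; root-3 ≈ 1.732; 2:1 ≈ 2.000.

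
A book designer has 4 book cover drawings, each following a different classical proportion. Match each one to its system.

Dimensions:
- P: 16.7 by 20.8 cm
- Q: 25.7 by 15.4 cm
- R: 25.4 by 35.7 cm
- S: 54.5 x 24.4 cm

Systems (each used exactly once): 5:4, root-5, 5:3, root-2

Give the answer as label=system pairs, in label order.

Ratios: P ≈ 1.246; Q ≈ 1.669; R ≈ 1.406; S ≈ 2.234.
Targets: 5:4 ≈ 1.250; root-5 ≈ 2.236; 5:3 ≈ 1.667; root-2 ≈ 1.414.

P=5:4, Q=5:3, R=root-2, S=root-5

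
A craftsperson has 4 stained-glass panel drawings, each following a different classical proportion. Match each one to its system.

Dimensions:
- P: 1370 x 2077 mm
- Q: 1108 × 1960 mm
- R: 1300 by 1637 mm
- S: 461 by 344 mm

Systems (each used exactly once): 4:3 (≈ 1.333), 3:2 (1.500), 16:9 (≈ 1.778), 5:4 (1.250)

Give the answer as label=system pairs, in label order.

Ratios: P ≈ 1.516; Q ≈ 1.769; R ≈ 1.259; S ≈ 1.340.
Targets: 4:3 ≈ 1.333; 3:2 ≈ 1.500; 16:9 ≈ 1.778; 5:4 ≈ 1.250.

P=3:2, Q=16:9, R=5:4, S=4:3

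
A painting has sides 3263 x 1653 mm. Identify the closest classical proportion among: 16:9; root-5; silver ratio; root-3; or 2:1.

2:1

3263/1653 ≈ 1.974. Nearest candidates are 2:1 (2.000, off by 0.026) and 16:9 (1.778, off by 0.196).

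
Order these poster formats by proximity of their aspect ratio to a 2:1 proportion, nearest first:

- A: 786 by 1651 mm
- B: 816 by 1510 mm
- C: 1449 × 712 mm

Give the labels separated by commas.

C, A, B

Ratios: A = 1651 / 786 ≈ 2.101; B = 1510 / 816 ≈ 1.850; C = 1449 / 712 ≈ 2.035.
|Δ from 2.000|: A 0.101; B 0.150; C 0.035.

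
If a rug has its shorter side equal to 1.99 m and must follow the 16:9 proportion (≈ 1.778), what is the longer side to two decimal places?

3.54 m

16:9 ≈ 1.77778.
Longer side = 1.99 × 1.77778 ≈ 3.5378 → 3.54 m.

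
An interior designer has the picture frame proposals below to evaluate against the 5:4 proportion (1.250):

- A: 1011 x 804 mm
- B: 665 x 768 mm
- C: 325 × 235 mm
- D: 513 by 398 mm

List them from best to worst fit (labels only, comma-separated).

A, D, B, C

Ratios: A = 1011 / 804 ≈ 1.257; B = 768 / 665 ≈ 1.155; C = 325 / 235 ≈ 1.383; D = 513 / 398 ≈ 1.289.
|Δ from 1.250|: A 0.007; B 0.095; C 0.133; D 0.039.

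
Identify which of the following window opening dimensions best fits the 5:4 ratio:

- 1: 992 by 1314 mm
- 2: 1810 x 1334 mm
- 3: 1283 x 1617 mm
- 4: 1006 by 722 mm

3

Target 5:4 ≈ 1.250.
1: 1.325 (Δ0.075)  2: 1.357 (Δ0.107)  3: 1.260 (Δ0.010)  4: 1.393 (Δ0.143)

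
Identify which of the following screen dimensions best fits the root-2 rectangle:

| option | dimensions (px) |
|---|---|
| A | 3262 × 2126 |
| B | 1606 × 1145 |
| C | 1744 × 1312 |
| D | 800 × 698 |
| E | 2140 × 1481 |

B

Target root-2 ≈ 1.414.
A: 1.534 (Δ0.120)  B: 1.403 (Δ0.011)  C: 1.329 (Δ0.085)  D: 1.146 (Δ0.268)  E: 1.445 (Δ0.031)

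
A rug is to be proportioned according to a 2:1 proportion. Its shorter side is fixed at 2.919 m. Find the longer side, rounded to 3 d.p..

5.838 m

2:1 = 2.00000.
Longer side = 2.919 × 2.00000 ≈ 5.83800 → 5.838 m.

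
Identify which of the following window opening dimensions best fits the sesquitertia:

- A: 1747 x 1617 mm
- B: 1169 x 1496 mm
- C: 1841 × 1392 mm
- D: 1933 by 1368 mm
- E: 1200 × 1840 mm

Ratios (long/short): A ≈ 1.080; B ≈ 1.280; C ≈ 1.323; D ≈ 1.413; E ≈ 1.533.
4:3 ≈ 1.333; option C is nearest (Δ 0.010).

C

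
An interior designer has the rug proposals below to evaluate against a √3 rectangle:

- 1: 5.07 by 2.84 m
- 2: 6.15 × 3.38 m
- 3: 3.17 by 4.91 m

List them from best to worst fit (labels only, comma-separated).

1, 2, 3

1: 5.07/2.84 ≈ 1.785 → |1.785 − 1.732| = 0.053
2: 6.15/3.38 ≈ 1.820 → |1.820 − 1.732| = 0.088
3: 4.91/3.17 ≈ 1.549 → |1.549 − 1.732| = 0.183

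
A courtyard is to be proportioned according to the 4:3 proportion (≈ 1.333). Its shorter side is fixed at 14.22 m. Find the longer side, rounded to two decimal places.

18.96 m

4:3 ≈ 1.33333.
Longer side = 14.22 × 1.33333 ≈ 18.9600 → 18.96 m.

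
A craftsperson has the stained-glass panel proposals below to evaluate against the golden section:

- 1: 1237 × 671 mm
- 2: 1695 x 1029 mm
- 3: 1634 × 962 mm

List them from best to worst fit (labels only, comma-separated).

2, 3, 1

Ratios: 1 = 1237 / 671 ≈ 1.844; 2 = 1695 / 1029 ≈ 1.647; 3 = 1634 / 962 ≈ 1.699.
|Δ from 1.618|: 1 0.226; 2 0.029; 3 0.081.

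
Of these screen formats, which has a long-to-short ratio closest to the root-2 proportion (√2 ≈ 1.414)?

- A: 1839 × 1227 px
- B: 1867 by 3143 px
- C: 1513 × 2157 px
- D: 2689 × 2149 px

C

Target root-2 ≈ 1.414.
A: 1.499 (Δ0.085)  B: 1.683 (Δ0.269)  C: 1.426 (Δ0.012)  D: 1.251 (Δ0.163)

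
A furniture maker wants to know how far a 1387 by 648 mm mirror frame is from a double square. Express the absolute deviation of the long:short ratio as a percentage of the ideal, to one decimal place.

7.0%

Ratio = 1387 / 648 ≈ 2.1404.
Ideal 2:1 = 2.0000. |2.1404 − 2.0000| / 2.0000 ≈ 7.02% → 7.0%.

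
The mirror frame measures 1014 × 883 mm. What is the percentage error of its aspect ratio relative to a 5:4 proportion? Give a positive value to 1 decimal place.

8.1%

Ratio = 1014 / 883 ≈ 1.1484.
Ideal 5:4 = 1.2500. |1.1484 − 1.2500| / 1.2500 ≈ 8.13% → 8.1%.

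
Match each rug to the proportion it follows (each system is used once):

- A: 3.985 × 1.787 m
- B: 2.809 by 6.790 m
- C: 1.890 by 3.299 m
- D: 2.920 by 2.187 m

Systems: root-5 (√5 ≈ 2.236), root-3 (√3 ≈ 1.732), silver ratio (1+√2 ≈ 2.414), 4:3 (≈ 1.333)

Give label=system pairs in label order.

Ratios: A ≈ 2.230; B ≈ 2.417; C ≈ 1.746; D ≈ 1.335.
Targets: root-5 ≈ 2.236; root-3 ≈ 1.732; silver ratio ≈ 2.414; 4:3 ≈ 1.333.

A=root-5, B=silver ratio, C=root-3, D=4:3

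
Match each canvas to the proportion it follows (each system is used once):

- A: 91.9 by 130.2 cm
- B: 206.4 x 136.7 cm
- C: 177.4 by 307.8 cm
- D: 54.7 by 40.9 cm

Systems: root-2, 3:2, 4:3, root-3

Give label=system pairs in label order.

A = 130.2/91.9 ≈ 1.417 → root-2 (1.414)
B = 206.4/136.7 ≈ 1.510 → 3:2 (1.500)
C = 307.8/177.4 ≈ 1.735 → root-3 (1.732)
D = 54.7/40.9 ≈ 1.337 → 4:3 (1.333)

A=root-2, B=3:2, C=root-3, D=4:3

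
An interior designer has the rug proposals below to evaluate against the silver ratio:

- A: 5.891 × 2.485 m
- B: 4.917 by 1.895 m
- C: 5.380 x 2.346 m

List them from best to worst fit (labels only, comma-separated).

Ratios: A = 5.891 / 2.485 ≈ 2.371; B = 4.917 / 1.895 ≈ 2.595; C = 5.380 / 2.346 ≈ 2.293.
|Δ from 2.414|: A 0.043; B 0.181; C 0.121.

A, C, B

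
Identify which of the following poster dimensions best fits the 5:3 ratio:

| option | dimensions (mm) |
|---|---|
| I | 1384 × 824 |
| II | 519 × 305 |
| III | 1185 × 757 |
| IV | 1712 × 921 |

I

Target 5:3 ≈ 1.667.
I: 1.680 (Δ0.013)  II: 1.702 (Δ0.035)  III: 1.565 (Δ0.102)  IV: 1.859 (Δ0.192)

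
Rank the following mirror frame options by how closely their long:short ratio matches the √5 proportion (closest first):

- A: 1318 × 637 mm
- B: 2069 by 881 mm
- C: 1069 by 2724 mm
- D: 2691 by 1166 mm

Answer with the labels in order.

A: 1318/637 ≈ 2.069 → |2.069 − 2.236| = 0.167
B: 2069/881 ≈ 2.348 → |2.348 − 2.236| = 0.112
C: 2724/1069 ≈ 2.548 → |2.548 − 2.236| = 0.312
D: 2691/1166 ≈ 2.308 → |2.308 − 2.236| = 0.072

D, B, A, C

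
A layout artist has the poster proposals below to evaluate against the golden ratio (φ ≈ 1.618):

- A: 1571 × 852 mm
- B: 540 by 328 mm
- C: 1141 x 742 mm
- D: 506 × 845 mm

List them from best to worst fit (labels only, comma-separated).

A: 1571/852 ≈ 1.844 → |1.844 − 1.618| = 0.226
B: 540/328 ≈ 1.646 → |1.646 − 1.618| = 0.028
C: 1141/742 ≈ 1.538 → |1.538 − 1.618| = 0.080
D: 845/506 ≈ 1.670 → |1.670 − 1.618| = 0.052

B, D, C, A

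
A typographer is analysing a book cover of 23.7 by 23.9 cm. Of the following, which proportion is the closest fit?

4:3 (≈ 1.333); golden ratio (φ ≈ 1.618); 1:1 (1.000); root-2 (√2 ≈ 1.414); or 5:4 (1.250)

Ratio = 23.9 / 23.7 ≈ 1.008.
Distances: 4:3 1.333 (Δ 0.325); golden ratio 1.618 (Δ 0.610); 1:1 1.000 (Δ 0.008); root-2 1.414 (Δ 0.406); 5:4 1.250 (Δ 0.242).

1:1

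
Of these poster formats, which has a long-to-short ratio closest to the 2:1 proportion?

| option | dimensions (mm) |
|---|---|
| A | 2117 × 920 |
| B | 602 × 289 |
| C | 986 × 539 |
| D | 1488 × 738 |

D

Target 2:1 ≈ 2.000.
A: 2.301 (Δ0.301)  B: 2.083 (Δ0.083)  C: 1.829 (Δ0.171)  D: 2.016 (Δ0.016)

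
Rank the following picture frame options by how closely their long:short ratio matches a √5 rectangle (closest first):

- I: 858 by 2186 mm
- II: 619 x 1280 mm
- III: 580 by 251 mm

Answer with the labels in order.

I: 2186/858 ≈ 2.548 → |2.548 − 2.236| = 0.312
II: 1280/619 ≈ 2.068 → |2.068 − 2.236| = 0.168
III: 580/251 ≈ 2.311 → |2.311 − 2.236| = 0.075

III, II, I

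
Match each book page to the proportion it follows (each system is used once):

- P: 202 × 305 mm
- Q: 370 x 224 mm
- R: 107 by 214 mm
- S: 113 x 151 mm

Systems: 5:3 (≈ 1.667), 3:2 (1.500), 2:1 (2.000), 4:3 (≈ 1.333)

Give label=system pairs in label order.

Ratios: P ≈ 1.510; Q ≈ 1.652; R ≈ 2.000; S ≈ 1.336.
Targets: 5:3 ≈ 1.667; 3:2 ≈ 1.500; 2:1 ≈ 2.000; 4:3 ≈ 1.333.

P=3:2, Q=5:3, R=2:1, S=4:3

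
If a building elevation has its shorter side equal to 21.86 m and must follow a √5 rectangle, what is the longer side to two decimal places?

root-5 ≈ 2.23607.
Longer side = 21.86 × 2.23607 ≈ 48.8805 → 48.88 m.

48.88 m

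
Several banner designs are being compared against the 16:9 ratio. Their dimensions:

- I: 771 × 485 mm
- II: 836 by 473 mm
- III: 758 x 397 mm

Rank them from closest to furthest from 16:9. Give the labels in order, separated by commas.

II, III, I

Ratios: I = 771 / 485 ≈ 1.590; II = 836 / 473 ≈ 1.767; III = 758 / 397 ≈ 1.909.
|Δ from 1.778|: I 0.188; II 0.011; III 0.131.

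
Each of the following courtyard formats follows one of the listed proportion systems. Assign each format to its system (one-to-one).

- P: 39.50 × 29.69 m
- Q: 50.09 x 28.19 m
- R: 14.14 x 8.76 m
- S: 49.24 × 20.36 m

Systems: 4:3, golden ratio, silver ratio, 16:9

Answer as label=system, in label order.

P = 39.50/29.69 ≈ 1.330 → 4:3 (1.333)
Q = 50.09/28.19 ≈ 1.777 → 16:9 (1.778)
R = 14.14/8.76 ≈ 1.614 → golden ratio (1.618)
S = 49.24/20.36 ≈ 2.418 → silver ratio (2.414)

P=4:3, Q=16:9, R=golden ratio, S=silver ratio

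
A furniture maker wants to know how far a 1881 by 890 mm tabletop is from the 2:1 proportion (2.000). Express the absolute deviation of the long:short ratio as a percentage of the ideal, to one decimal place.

Ratio = 1881 / 890 ≈ 2.1135.
Ideal 2:1 = 2.0000. |2.1135 − 2.0000| / 2.0000 ≈ 5.68% → 5.7%.

5.7%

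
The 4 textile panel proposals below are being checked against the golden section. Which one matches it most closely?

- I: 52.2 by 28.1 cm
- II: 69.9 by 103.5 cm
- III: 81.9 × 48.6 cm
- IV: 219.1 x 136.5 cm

IV

Target golden ratio ≈ 1.618.
I: 1.858 (Δ0.240)  II: 1.481 (Δ0.137)  III: 1.685 (Δ0.067)  IV: 1.605 (Δ0.013)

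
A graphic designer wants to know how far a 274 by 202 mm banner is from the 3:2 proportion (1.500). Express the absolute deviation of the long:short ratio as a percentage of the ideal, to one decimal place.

Ratio = 274 / 202 ≈ 1.3564.
Ideal 3:2 = 1.5000. |1.3564 − 1.5000| / 1.5000 ≈ 9.57% → 9.6%.

9.6%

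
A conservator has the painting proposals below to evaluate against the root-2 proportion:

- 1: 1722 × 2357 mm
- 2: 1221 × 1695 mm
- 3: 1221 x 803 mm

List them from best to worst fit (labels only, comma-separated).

2, 1, 3

Ratios: 1 = 2357 / 1722 ≈ 1.369; 2 = 1695 / 1221 ≈ 1.388; 3 = 1221 / 803 ≈ 1.521.
|Δ from 1.414|: 1 0.045; 2 0.026; 3 0.107.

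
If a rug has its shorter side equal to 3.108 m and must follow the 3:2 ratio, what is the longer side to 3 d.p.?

4.662 m

3:2 = 1.50000.
Longer side = 3.108 × 1.50000 ≈ 4.66200 → 4.662 m.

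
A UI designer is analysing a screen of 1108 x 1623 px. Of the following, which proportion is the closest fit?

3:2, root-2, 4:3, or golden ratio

3:2

Ratio = 1623 / 1108 ≈ 1.465.
Distances: 3:2 1.500 (Δ 0.035); root-2 1.414 (Δ 0.051); 4:3 1.333 (Δ 0.132); golden ratio 1.618 (Δ 0.153).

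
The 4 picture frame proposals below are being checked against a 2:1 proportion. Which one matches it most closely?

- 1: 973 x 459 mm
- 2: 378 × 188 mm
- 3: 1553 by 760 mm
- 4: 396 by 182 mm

Target 2:1 ≈ 2.000.
1: 2.120 (Δ0.120)  2: 2.011 (Δ0.011)  3: 2.043 (Δ0.043)  4: 2.176 (Δ0.176)

2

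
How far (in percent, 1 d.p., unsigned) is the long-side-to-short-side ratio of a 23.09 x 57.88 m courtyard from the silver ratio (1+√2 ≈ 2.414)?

Ratio = 57.88 / 23.09 ≈ 2.5067.
Ideal silver ratio ≈ 2.4142. |2.5067 − 2.4142| / 2.4142 ≈ 3.83% → 3.8%.

3.8%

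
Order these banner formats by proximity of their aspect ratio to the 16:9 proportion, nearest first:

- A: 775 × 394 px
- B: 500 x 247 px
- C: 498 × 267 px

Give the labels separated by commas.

C, A, B

A: 775/394 ≈ 1.967 → |1.967 − 1.778| = 0.189
B: 500/247 ≈ 2.024 → |2.024 − 1.778| = 0.246
C: 498/267 ≈ 1.865 → |1.865 − 1.778| = 0.087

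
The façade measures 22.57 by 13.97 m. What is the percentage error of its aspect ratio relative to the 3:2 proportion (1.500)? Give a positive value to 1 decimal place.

Ratio = 22.57 / 13.97 ≈ 1.6156.
Ideal 3:2 = 1.5000. |1.6156 − 1.5000| / 1.5000 ≈ 7.71% → 7.7%.

7.7%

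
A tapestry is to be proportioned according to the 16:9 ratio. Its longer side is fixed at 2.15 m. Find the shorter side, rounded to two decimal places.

16:9 ≈ 1.77778.
Shorter side = 2.15 ÷ 1.77778 ≈ 1.2094 → 1.21 m.

1.21 m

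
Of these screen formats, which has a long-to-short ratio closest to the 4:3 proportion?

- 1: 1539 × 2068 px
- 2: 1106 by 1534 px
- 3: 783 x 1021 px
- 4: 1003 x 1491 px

1

Target 4:3 ≈ 1.333.
1: 1.344 (Δ0.011)  2: 1.387 (Δ0.054)  3: 1.304 (Δ0.029)  4: 1.487 (Δ0.154)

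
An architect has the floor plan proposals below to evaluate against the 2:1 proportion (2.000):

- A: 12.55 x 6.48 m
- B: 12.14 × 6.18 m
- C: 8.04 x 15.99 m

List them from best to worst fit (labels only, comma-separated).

C, B, A

Ratios: A = 12.55 / 6.48 ≈ 1.937; B = 12.14 / 6.18 ≈ 1.964; C = 15.99 / 8.04 ≈ 1.989.
|Δ from 2.000|: A 0.063; B 0.036; C 0.011.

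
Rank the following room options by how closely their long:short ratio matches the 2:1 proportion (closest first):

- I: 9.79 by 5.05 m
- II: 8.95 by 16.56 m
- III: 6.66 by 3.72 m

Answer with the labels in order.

I: 9.79/5.05 ≈ 1.939 → |1.939 − 2.000| = 0.061
II: 16.56/8.95 ≈ 1.850 → |1.850 − 2.000| = 0.150
III: 6.66/3.72 ≈ 1.790 → |1.790 − 2.000| = 0.210

I, II, III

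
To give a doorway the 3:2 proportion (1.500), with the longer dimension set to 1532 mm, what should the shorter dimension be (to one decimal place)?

3:2 = 1.50000.
Shorter side = 1532 ÷ 1.50000 ≈ 1021.333 → 1021.3 mm.

1021.3 mm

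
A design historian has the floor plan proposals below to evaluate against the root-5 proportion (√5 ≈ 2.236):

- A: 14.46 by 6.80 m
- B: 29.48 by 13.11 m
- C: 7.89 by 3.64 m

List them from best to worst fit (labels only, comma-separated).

B, C, A

A: 14.46/6.80 ≈ 2.126 → |2.126 − 2.236| = 0.110
B: 29.48/13.11 ≈ 2.249 → |2.249 − 2.236| = 0.013
C: 7.89/3.64 ≈ 2.168 → |2.168 − 2.236| = 0.068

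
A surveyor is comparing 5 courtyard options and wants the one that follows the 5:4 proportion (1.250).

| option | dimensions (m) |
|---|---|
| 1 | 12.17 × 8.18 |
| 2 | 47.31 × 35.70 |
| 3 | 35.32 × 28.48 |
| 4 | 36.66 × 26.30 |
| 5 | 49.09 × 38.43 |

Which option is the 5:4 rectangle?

3

Target 5:4 ≈ 1.250.
1: 1.488 (Δ0.238)  2: 1.325 (Δ0.075)  3: 1.240 (Δ0.010)  4: 1.394 (Δ0.144)  5: 1.277 (Δ0.027)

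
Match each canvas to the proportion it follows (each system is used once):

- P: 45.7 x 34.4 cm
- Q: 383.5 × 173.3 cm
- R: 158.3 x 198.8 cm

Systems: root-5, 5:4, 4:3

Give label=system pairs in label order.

Ratios: P ≈ 1.328; Q ≈ 2.213; R ≈ 1.256.
Targets: root-5 ≈ 2.236; 5:4 ≈ 1.250; 4:3 ≈ 1.333.

P=4:3, Q=root-5, R=5:4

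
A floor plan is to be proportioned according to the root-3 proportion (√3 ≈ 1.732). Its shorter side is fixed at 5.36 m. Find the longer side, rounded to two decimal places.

root-3 ≈ 1.73205.
Longer side = 5.36 × 1.73205 ≈ 9.2838 → 9.28 m.

9.28 m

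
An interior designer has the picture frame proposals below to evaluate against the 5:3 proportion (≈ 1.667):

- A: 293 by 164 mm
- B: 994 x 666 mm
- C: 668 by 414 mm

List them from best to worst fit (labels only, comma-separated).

A: 293/164 ≈ 1.787 → |1.787 − 1.667| = 0.120
B: 994/666 ≈ 1.492 → |1.492 − 1.667| = 0.175
C: 668/414 ≈ 1.614 → |1.614 − 1.667| = 0.053

C, A, B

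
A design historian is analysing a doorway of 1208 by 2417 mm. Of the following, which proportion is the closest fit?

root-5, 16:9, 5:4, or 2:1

2:1

Ratio = 2417 / 1208 ≈ 2.001.
Distances: root-5 2.236 (Δ 0.235); 16:9 1.778 (Δ 0.223); 5:4 1.250 (Δ 0.751); 2:1 2.000 (Δ 0.001).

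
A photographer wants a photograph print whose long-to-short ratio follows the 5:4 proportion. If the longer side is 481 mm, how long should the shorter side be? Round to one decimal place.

384.8 mm

5:4 = 1.25000.
Shorter side = 481 ÷ 1.25000 ≈ 384.800 → 384.8 mm.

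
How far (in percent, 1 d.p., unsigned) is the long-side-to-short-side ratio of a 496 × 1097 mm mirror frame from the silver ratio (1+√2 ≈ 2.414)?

Ratio = 1097 / 496 ≈ 2.2117.
Ideal silver ratio ≈ 2.4142. |2.2117 − 2.4142| / 2.4142 ≈ 8.39% → 8.4%.

8.4%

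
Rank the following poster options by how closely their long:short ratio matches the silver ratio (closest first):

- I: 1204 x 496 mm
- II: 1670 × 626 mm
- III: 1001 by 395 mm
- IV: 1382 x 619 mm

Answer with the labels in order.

I: 1204/496 ≈ 2.427 → |2.427 − 2.414| = 0.013
II: 1670/626 ≈ 2.668 → |2.668 − 2.414| = 0.254
III: 1001/395 ≈ 2.534 → |2.534 − 2.414| = 0.120
IV: 1382/619 ≈ 2.233 → |2.233 − 2.414| = 0.181

I, III, IV, II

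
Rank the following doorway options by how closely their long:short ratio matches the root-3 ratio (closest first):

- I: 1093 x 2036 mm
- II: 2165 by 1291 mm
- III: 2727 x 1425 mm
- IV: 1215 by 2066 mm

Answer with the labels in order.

Ratios: I = 2036 / 1093 ≈ 1.863; II = 2165 / 1291 ≈ 1.677; III = 2727 / 1425 ≈ 1.914; IV = 2066 / 1215 ≈ 1.700.
|Δ from 1.732|: I 0.131; II 0.055; III 0.182; IV 0.032.

IV, II, I, III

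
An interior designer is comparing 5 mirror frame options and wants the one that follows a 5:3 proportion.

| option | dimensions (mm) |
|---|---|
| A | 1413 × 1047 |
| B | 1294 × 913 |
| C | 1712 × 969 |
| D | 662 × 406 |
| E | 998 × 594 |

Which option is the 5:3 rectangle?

E

Target 5:3 ≈ 1.667.
A: 1.350 (Δ0.317)  B: 1.417 (Δ0.250)  C: 1.767 (Δ0.100)  D: 1.631 (Δ0.036)  E: 1.680 (Δ0.013)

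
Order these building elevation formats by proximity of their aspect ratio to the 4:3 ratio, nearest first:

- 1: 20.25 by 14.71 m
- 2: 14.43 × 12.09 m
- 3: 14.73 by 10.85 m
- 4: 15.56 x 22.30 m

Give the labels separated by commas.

1: 20.25/14.71 ≈ 1.377 → |1.377 − 1.333| = 0.044
2: 14.43/12.09 ≈ 1.194 → |1.194 − 1.333| = 0.139
3: 14.73/10.85 ≈ 1.358 → |1.358 − 1.333| = 0.025
4: 22.30/15.56 ≈ 1.433 → |1.433 − 1.333| = 0.100

3, 1, 4, 2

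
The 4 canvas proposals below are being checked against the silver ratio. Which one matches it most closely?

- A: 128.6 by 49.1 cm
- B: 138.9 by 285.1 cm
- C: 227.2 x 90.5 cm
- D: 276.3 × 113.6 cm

D

Ratios (long/short): A ≈ 2.619; B ≈ 2.053; C ≈ 2.510; D ≈ 2.432.
silver ratio ≈ 2.414; option D is nearest (Δ 0.018).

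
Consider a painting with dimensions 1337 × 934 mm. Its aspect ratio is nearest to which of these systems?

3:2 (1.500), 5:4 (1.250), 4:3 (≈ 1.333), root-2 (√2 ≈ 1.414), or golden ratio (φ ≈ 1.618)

1337/934 ≈ 1.431. Nearest candidates are root-2 (1.414, off by 0.017) and 3:2 (1.500, off by 0.069).

root-2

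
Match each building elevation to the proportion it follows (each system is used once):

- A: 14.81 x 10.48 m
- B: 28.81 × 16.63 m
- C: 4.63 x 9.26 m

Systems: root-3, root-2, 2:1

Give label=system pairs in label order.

A = 14.81/10.48 ≈ 1.413 → root-2 (1.414)
B = 28.81/16.63 ≈ 1.732 → root-3 (1.732)
C = 9.26/4.63 ≈ 2.000 → 2:1 (2.000)

A=root-2, B=root-3, C=2:1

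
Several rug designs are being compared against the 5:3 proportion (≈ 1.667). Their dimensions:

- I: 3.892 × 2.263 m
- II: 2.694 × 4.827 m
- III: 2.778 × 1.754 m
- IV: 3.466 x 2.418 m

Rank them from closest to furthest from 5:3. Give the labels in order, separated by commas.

Ratios: I = 3.892 / 2.263 ≈ 1.720; II = 4.827 / 2.694 ≈ 1.792; III = 2.778 / 1.754 ≈ 1.584; IV = 3.466 / 2.418 ≈ 1.433.
|Δ from 1.667|: I 0.053; II 0.125; III 0.083; IV 0.234.

I, III, II, IV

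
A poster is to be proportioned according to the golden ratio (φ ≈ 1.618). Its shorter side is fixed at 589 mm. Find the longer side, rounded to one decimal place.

953.0 mm

golden ratio ≈ 1.61803.
Longer side = 589 × 1.61803 ≈ 953.020 → 953.0 mm.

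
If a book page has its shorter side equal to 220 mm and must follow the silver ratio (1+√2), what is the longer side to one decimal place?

silver ratio ≈ 2.41421.
Longer side = 220 × 2.41421 ≈ 531.126 → 531.1 mm.

531.1 mm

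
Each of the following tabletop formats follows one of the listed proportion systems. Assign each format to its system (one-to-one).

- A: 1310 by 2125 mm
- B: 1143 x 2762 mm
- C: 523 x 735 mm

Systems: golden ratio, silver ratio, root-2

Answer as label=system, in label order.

A=golden ratio, B=silver ratio, C=root-2

A = 2125/1310 ≈ 1.622 → golden ratio (1.618)
B = 2762/1143 ≈ 2.416 → silver ratio (2.414)
C = 735/523 ≈ 1.405 → root-2 (1.414)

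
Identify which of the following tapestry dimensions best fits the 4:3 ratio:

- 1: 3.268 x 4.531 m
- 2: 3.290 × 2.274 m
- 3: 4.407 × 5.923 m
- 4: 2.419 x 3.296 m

Ratios (long/short): 1 ≈ 1.386; 2 ≈ 1.447; 3 ≈ 1.344; 4 ≈ 1.363.
4:3 ≈ 1.333; option 3 is nearest (Δ 0.011).

3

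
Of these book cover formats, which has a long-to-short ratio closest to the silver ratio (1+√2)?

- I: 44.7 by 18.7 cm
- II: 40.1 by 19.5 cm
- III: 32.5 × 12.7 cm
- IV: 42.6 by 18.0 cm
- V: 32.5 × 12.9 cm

Target silver ratio ≈ 2.414.
I: 2.390 (Δ0.024)  II: 2.056 (Δ0.358)  III: 2.559 (Δ0.145)  IV: 2.367 (Δ0.047)  V: 2.519 (Δ0.105)

I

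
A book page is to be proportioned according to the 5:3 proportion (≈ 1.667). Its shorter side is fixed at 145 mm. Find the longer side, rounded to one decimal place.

241.7 mm

5:3 ≈ 1.66667.
Longer side = 145 × 1.66667 ≈ 241.667 → 241.7 mm.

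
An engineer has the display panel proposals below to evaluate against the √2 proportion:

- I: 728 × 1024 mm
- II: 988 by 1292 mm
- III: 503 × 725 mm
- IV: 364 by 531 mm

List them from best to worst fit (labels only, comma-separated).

I, III, IV, II

I: 1024/728 ≈ 1.407 → |1.407 − 1.414| = 0.007
II: 1292/988 ≈ 1.308 → |1.308 − 1.414| = 0.106
III: 725/503 ≈ 1.441 → |1.441 − 1.414| = 0.027
IV: 531/364 ≈ 1.459 → |1.459 − 1.414| = 0.045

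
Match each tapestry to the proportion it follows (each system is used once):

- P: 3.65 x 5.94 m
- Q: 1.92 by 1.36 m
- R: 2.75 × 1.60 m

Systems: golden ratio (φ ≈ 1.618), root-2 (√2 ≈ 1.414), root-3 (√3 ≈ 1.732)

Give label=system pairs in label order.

Ratios: P ≈ 1.627; Q ≈ 1.412; R ≈ 1.719.
Targets: golden ratio ≈ 1.618; root-2 ≈ 1.414; root-3 ≈ 1.732.

P=golden ratio, Q=root-2, R=root-3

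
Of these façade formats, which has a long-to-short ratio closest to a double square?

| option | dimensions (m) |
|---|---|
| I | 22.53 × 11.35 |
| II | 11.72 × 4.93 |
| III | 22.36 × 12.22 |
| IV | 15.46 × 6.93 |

I

Ratios (long/short): I ≈ 1.985; II ≈ 2.377; III ≈ 1.830; IV ≈ 2.231.
2:1 ≈ 2.000; option I is nearest (Δ 0.015).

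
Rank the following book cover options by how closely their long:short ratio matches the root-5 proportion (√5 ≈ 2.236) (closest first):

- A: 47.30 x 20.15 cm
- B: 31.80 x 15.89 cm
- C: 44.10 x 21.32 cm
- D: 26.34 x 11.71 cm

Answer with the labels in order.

D, A, C, B

Ratios: A = 47.30 / 20.15 ≈ 2.347; B = 31.80 / 15.89 ≈ 2.001; C = 44.10 / 21.32 ≈ 2.068; D = 26.34 / 11.71 ≈ 2.249.
|Δ from 2.236|: A 0.111; B 0.235; C 0.168; D 0.013.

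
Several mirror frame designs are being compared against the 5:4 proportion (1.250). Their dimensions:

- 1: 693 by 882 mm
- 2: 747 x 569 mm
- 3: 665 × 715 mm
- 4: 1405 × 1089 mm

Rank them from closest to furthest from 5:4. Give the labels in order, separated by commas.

Ratios: 1 = 882 / 693 ≈ 1.273; 2 = 747 / 569 ≈ 1.313; 3 = 715 / 665 ≈ 1.075; 4 = 1405 / 1089 ≈ 1.290.
|Δ from 1.250|: 1 0.023; 2 0.063; 3 0.175; 4 0.040.

1, 4, 2, 3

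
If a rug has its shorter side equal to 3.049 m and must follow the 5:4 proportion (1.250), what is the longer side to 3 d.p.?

3.811 m

5:4 = 1.25000.
Longer side = 3.049 × 1.25000 ≈ 3.81125 → 3.811 m.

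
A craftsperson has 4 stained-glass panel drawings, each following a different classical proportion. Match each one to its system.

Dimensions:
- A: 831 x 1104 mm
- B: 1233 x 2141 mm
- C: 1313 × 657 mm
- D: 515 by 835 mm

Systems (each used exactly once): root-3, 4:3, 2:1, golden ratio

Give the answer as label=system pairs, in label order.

A=4:3, B=root-3, C=2:1, D=golden ratio

A = 1104/831 ≈ 1.329 → 4:3 (1.333)
B = 2141/1233 ≈ 1.736 → root-3 (1.732)
C = 1313/657 ≈ 1.998 → 2:1 (2.000)
D = 835/515 ≈ 1.621 → golden ratio (1.618)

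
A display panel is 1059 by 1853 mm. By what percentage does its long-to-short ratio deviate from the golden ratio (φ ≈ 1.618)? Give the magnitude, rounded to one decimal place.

Ratio = 1853 / 1059 ≈ 1.7498.
Ideal golden ratio ≈ 1.6180. |1.7498 − 1.6180| / 1.6180 ≈ 8.15% → 8.1%.

8.1%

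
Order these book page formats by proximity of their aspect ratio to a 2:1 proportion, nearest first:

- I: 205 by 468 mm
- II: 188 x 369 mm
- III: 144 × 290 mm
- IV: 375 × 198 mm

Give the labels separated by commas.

III, II, IV, I

I: 468/205 ≈ 2.283 → |2.283 − 2.000| = 0.283
II: 369/188 ≈ 1.963 → |1.963 − 2.000| = 0.037
III: 290/144 ≈ 2.014 → |2.014 − 2.000| = 0.014
IV: 375/198 ≈ 1.894 → |1.894 − 2.000| = 0.106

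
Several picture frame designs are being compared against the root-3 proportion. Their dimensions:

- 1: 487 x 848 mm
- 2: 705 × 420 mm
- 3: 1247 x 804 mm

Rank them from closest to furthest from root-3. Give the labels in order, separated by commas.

Ratios: 1 = 848 / 487 ≈ 1.741; 2 = 705 / 420 ≈ 1.679; 3 = 1247 / 804 ≈ 1.551.
|Δ from 1.732|: 1 0.009; 2 0.053; 3 0.181.

1, 2, 3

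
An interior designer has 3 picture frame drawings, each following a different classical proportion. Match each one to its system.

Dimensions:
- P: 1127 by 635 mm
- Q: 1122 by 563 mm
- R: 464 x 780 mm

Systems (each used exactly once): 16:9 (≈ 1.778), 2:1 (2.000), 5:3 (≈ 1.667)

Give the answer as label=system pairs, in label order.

Ratios: P ≈ 1.775; Q ≈ 1.993; R ≈ 1.681.
Targets: 16:9 ≈ 1.778; 2:1 ≈ 2.000; 5:3 ≈ 1.667.

P=16:9, Q=2:1, R=5:3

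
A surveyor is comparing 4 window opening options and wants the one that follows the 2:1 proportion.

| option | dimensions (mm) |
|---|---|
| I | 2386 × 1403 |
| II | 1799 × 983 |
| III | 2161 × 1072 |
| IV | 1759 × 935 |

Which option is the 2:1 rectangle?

III

Ratios (long/short): I ≈ 1.701; II ≈ 1.830; III ≈ 2.016; IV ≈ 1.881.
2:1 ≈ 2.000; option III is nearest (Δ 0.016).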